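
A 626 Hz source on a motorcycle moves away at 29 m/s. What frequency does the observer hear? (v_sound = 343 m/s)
f_obs = f·v/(v + v_s) = 577.2 Hz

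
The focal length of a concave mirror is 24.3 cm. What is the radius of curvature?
R = 2|f| = 48.6 cm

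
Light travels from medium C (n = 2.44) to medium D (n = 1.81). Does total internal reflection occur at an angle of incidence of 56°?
θc = arcsin(n₂/n₁) = 47.89°; 56° > θc, so yes — total internal reflection.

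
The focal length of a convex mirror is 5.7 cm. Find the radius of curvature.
R = 2|f| = 11.4 cm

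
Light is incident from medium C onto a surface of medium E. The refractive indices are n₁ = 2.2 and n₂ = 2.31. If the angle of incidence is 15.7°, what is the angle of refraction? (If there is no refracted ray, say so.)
sin θ₂ = (n₁/n₂)·sin θ₁ = 0.2577 → θ₂ = 14.93°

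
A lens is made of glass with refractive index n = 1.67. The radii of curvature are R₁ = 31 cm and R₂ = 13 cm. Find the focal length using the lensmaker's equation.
1/f = (n − 1)(1/R₁ − 1/R₂) → f = -33.42 cm (diverging lens)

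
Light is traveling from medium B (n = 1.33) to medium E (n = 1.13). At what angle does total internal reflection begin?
θc = arcsin(n₂/n₁) = 58.17°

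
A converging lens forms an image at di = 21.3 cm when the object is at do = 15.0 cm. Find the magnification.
M = −di/do = -1.42 (inverted image)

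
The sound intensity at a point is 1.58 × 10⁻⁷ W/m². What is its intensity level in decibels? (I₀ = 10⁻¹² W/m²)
β = 10·log₁₀(I/I₀) = 51.99 dB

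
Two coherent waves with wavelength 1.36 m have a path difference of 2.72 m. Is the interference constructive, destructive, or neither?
constructive — path difference = 2λ, a whole number of wavelengths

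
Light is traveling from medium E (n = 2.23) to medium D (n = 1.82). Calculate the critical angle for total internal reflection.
θc = arcsin(n₂/n₁) = 54.7°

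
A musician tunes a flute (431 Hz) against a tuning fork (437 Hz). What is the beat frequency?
6 Hz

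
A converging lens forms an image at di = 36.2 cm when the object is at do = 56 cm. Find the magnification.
M = −di/do = -0.6464 (inverted image)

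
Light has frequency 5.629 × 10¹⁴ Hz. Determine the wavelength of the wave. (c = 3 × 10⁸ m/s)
λ = c/f = 533 nm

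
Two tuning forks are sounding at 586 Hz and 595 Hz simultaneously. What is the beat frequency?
9 Hz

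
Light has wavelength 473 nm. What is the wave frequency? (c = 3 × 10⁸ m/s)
f = c/λ = 6.342 × 10¹⁴ Hz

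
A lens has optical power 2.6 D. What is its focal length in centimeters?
f = 1/P = 38.46 cm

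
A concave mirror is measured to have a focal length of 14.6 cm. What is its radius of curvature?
R = 2|f| = 29.2 cm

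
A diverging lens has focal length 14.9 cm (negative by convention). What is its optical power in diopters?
P = 1/f = -6.711 D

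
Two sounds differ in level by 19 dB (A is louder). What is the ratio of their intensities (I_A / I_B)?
I_A/I_B = 10^(Δβ/10) = 79.43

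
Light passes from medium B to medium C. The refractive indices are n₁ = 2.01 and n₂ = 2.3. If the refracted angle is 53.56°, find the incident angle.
sin θ₁ = (n₂/n₁)·sin θ₂ → θ₁ = 67.01°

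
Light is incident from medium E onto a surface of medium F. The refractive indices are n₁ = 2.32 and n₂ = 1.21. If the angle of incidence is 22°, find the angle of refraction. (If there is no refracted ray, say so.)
sin θ₂ = (n₁/n₂)·sin θ₁ = 0.7183 → θ₂ = 45.91°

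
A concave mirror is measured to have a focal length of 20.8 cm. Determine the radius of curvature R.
R = 2|f| = 41.6 cm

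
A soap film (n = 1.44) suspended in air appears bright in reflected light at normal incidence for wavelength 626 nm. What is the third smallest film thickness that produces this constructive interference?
2nt = (m − ½)λ with m = 3 → t = (m − ½)λ/(2n) = 543.4 nm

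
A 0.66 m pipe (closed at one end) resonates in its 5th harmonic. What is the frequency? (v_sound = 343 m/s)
fₙ = nv/(4L) = 649.6 Hz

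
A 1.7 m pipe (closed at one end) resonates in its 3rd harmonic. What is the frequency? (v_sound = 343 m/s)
fₙ = nv/(4L) = 151.3 Hz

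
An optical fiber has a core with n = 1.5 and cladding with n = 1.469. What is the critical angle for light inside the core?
θc = arcsin(n_cladding/n_core) = 78.33°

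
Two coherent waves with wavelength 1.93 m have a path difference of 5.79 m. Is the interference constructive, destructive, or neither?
constructive — path difference = 3λ, a whole number of wavelengths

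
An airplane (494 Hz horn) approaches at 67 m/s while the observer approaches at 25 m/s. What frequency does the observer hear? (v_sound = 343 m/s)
f_obs = f·(v + v_o)/(v − v_s) = 658.7 Hz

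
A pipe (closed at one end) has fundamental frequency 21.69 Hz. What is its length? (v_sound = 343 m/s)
L = v/(4f₁) = 3.953 m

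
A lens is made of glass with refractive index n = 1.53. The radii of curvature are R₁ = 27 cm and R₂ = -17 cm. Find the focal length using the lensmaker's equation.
1/f = (n − 1)(1/R₁ − 1/R₂) → f = 19.68 cm (converging lens)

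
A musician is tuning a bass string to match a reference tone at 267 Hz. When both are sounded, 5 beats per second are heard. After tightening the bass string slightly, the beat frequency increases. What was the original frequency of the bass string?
272 Hz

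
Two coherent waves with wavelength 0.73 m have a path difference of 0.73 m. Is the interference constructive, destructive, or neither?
constructive — path difference = 1λ, a whole number of wavelengths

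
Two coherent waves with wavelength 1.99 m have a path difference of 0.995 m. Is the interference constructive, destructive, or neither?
destructive — path difference = 0.5λ, an odd multiple of λ/2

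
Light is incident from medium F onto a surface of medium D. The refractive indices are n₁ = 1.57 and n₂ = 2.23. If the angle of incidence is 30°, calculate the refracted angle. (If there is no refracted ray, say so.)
sin θ₂ = (n₁/n₂)·sin θ₁ = 0.352 → θ₂ = 20.61°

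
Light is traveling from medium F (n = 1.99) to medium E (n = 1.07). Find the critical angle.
θc = arcsin(n₂/n₁) = 32.53°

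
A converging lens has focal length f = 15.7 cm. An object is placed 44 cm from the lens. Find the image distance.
1/di = 1/f − 1/do → di = 24.41 cm (real image)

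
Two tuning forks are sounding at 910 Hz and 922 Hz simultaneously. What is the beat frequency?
12 Hz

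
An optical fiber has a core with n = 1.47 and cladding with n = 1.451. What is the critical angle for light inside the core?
θc = arcsin(n_cladding/n_core) = 80.78°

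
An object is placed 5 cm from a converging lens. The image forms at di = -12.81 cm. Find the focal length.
1/f = 1/do + 1/di → f = 8.201 cm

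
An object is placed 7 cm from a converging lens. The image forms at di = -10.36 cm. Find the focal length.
1/f = 1/do + 1/di → f = 21.58 cm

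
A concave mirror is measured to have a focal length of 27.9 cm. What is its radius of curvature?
R = 2|f| = 55.8 cm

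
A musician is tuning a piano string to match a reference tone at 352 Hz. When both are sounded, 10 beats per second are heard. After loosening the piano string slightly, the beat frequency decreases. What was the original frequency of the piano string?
362 Hz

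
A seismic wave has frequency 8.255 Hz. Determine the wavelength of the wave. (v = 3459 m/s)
λ = v/f = 419 m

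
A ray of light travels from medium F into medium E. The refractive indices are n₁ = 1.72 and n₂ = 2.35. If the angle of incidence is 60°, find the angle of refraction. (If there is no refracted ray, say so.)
sin θ₂ = (n₁/n₂)·sin θ₁ = 0.6339 → θ₂ = 39.34°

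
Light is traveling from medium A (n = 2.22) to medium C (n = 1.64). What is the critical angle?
θc = arcsin(n₂/n₁) = 47.62°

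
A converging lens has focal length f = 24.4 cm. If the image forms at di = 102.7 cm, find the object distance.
1/do = 1/f − 1/di → do = 32 cm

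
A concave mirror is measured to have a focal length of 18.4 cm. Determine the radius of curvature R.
R = 2|f| = 36.8 cm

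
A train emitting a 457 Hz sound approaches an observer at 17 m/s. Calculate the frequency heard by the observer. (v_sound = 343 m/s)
f_obs = f·v/(v − v_s) = 480.8 Hz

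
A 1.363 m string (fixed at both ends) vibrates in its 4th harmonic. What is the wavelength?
λₙ = 2L/n = 0.6815 m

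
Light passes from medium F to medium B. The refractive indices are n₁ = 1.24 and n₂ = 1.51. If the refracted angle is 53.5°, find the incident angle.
sin θ₁ = (n₂/n₁)·sin θ₂ → θ₁ = 78.21°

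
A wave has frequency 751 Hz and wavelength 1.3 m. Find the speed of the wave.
v = fλ = 976.3 m/s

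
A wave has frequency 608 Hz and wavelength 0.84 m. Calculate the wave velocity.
v = fλ = 510.7 m/s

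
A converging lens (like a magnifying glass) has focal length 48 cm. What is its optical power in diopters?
P = 1/f = 2.083 D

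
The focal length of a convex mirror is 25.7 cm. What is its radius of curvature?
R = 2|f| = 51.4 cm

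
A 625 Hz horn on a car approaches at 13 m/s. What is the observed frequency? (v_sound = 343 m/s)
f_obs = f·v/(v − v_s) = 649.6 Hz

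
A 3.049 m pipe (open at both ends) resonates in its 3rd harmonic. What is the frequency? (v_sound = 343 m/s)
fₙ = nv/(2L) = 168.7 Hz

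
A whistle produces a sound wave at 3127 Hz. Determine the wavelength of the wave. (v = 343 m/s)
λ = v/f = 0.1097 m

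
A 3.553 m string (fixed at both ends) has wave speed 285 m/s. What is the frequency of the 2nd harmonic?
fₙ = nv/(2L) = 80.21 Hz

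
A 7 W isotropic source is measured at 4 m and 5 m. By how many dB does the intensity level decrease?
Δβ = 20·log₁₀(r₂/r₁) = 1.938 dB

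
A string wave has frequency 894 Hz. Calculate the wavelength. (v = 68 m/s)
λ = v/f = 0.07606 m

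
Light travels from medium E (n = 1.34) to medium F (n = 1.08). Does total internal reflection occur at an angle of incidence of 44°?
θc = arcsin(n₂/n₁) = 53.7°; 44° < θc, so no — the ray refracts.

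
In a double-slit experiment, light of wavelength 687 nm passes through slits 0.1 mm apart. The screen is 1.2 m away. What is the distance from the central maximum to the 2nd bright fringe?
y = mλL/d = 16.49 mm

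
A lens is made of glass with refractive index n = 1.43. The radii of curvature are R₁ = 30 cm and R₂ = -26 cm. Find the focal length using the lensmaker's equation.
1/f = (n − 1)(1/R₁ − 1/R₂) → f = 32.39 cm (converging lens)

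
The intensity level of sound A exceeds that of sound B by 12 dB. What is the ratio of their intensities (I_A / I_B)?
I_A/I_B = 10^(Δβ/10) = 15.85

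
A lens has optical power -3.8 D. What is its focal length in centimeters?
f = 1/P = -26.32 cm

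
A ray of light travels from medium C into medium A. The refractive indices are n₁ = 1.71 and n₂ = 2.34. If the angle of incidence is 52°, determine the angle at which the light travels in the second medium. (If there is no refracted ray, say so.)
sin θ₂ = (n₁/n₂)·sin θ₁ = 0.5759 → θ₂ = 35.16°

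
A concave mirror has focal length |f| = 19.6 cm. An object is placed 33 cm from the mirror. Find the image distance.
f = +19.6 cm (concave); 1/di = 1/f − 1/do → di = 48.27 cm (real image, in front of mirror)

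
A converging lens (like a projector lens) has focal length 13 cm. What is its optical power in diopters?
P = 1/f = 7.692 D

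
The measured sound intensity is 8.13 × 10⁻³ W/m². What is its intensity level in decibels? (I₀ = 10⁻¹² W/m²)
β = 10·log₁₀(I/I₀) = 99.1 dB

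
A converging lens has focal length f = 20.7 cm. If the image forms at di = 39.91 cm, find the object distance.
1/do = 1/f − 1/di → do = 43.01 cm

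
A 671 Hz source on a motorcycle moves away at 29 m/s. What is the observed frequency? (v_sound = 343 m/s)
f_obs = f·v/(v + v_s) = 618.7 Hz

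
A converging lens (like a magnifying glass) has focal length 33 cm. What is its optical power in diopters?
P = 1/f = 3.03 D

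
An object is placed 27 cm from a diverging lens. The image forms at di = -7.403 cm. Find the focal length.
1/f = 1/do + 1/di → f = -10.2 cm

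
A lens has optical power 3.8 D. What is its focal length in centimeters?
f = 1/P = 26.32 cm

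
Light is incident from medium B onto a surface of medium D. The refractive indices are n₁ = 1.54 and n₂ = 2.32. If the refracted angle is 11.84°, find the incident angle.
sin θ₁ = (n₂/n₁)·sin θ₂ → θ₁ = 18.01°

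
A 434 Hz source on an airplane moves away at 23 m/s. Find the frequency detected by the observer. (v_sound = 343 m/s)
f_obs = f·v/(v + v_s) = 406.7 Hz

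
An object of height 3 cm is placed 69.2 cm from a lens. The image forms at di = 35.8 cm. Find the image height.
hi = (-di/do) × ho = -1.552 cm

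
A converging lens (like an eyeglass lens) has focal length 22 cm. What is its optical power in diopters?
P = 1/f = 4.545 D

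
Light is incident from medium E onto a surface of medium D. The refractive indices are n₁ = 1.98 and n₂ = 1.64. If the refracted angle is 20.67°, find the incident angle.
sin θ₁ = (n₂/n₁)·sin θ₂ → θ₁ = 17°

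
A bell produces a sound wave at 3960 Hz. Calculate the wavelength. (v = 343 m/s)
λ = v/f = 0.08662 m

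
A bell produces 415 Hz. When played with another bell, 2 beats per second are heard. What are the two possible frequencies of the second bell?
f₂ = 415 ± 2 Hz → 417 Hz or 413 Hz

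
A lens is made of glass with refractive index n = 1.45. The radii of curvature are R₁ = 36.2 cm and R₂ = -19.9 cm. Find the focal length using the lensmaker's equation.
1/f = (n − 1)(1/R₁ − 1/R₂) → f = 28.54 cm (converging lens)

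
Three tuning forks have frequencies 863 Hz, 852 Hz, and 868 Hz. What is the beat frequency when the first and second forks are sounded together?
11 Hz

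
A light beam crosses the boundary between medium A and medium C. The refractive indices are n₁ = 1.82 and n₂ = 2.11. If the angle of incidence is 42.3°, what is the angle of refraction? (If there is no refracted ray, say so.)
sin θ₂ = (n₁/n₂)·sin θ₁ = 0.5805 → θ₂ = 35.49°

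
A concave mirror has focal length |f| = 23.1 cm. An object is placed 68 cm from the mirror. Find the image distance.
f = +23.1 cm (concave); 1/di = 1/f − 1/do → di = 34.98 cm (real image, in front of mirror)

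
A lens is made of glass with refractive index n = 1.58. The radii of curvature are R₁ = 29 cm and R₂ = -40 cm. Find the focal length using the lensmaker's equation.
1/f = (n − 1)(1/R₁ − 1/R₂) → f = 28.99 cm (converging lens)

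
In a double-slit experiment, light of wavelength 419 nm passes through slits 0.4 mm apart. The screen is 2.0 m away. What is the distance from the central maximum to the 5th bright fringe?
y = mλL/d = 10.48 mm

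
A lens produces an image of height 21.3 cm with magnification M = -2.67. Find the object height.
ho = |hi|/|M| = 7.978 cm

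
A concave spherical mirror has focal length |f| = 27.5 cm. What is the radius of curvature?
R = 2|f| = 55 cm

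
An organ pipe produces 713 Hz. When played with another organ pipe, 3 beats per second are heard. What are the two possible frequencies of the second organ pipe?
f₂ = 713 ± 3 Hz → 716 Hz or 710 Hz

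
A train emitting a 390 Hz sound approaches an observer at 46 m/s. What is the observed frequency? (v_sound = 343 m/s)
f_obs = f·v/(v − v_s) = 450.4 Hz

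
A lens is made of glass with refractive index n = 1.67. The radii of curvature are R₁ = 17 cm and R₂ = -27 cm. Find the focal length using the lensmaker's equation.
1/f = (n − 1)(1/R₁ − 1/R₂) → f = 15.57 cm (converging lens)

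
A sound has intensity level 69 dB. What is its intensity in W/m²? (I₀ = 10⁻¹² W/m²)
I = I₀·10^(β/10) = 7.94 × 10⁻⁶ W/m²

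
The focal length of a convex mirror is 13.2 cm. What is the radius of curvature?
R = 2|f| = 26.4 cm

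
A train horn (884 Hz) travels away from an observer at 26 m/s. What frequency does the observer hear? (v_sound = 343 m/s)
f_obs = f·v/(v + v_s) = 821.7 Hz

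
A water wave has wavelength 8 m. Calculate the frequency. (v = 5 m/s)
f = v/λ = 0.625 Hz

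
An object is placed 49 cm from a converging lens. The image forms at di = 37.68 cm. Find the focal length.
1/f = 1/do + 1/di → f = 21.3 cm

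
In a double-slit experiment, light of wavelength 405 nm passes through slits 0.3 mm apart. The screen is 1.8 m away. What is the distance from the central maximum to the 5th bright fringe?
y = mλL/d = 12.15 mm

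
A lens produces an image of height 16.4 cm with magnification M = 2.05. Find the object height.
ho = |hi|/|M| = 8 cm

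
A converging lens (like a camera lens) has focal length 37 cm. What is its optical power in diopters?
P = 1/f = 2.703 D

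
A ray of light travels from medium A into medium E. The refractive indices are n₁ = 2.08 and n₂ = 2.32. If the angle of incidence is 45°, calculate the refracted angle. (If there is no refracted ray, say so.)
sin θ₂ = (n₁/n₂)·sin θ₁ = 0.634 → θ₂ = 39.34°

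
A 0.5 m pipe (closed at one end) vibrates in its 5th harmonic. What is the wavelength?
λₙ = 4L/n = 0.4 m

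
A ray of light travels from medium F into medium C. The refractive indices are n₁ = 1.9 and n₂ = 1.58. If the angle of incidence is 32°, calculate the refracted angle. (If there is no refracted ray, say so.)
sin θ₂ = (n₁/n₂)·sin θ₁ = 0.6372 → θ₂ = 39.59°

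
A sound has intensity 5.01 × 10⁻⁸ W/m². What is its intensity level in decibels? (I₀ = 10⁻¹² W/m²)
β = 10·log₁₀(I/I₀) = 47 dB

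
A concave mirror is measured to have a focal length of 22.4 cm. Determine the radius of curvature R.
R = 2|f| = 44.8 cm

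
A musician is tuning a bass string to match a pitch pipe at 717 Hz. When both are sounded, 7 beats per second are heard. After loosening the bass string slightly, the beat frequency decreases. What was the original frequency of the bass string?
724 Hz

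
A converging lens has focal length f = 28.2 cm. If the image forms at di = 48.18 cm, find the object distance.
1/do = 1/f − 1/di → do = 68 cm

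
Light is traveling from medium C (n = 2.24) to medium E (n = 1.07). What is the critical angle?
θc = arcsin(n₂/n₁) = 28.53°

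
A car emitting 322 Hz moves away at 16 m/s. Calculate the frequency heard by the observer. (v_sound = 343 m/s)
f_obs = f·v/(v + v_s) = 307.6 Hz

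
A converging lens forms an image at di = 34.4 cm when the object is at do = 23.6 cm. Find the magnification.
M = −di/do = -1.458 (inverted image)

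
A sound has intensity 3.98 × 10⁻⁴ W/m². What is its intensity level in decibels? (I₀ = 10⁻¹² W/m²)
β = 10·log₁₀(I/I₀) = 86 dB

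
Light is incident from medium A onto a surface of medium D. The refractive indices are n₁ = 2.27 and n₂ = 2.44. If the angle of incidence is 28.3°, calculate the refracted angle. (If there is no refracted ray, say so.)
sin θ₂ = (n₁/n₂)·sin θ₁ = 0.4411 → θ₂ = 26.17°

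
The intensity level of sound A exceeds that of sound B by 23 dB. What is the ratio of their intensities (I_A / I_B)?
I_A/I_B = 10^(Δβ/10) = 199.5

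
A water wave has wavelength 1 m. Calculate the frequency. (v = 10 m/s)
f = v/λ = 10 Hz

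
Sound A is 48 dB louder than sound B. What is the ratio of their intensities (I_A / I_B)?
I_A/I_B = 10^(Δβ/10) = 63100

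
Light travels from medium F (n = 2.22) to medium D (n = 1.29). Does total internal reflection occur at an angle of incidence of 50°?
θc = arcsin(n₂/n₁) = 35.53°; 50° > θc, so yes — total internal reflection.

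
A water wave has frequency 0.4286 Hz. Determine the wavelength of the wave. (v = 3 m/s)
λ = v/f = 7 m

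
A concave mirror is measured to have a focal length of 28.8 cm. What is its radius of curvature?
R = 2|f| = 57.6 cm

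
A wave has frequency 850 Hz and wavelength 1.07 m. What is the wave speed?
v = fλ = 909.5 m/s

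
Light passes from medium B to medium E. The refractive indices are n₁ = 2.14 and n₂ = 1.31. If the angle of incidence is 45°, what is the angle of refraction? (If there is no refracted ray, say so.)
sin θ₂ = (n₁/n₂)·sin θ₁ = 1.155 > 1, so there is no refracted ray — the light undergoes total internal reflection.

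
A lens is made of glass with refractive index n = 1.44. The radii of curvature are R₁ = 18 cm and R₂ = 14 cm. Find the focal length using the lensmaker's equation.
1/f = (n − 1)(1/R₁ − 1/R₂) → f = -143.2 cm (diverging lens)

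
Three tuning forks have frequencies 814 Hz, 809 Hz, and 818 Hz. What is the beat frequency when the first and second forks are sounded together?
5 Hz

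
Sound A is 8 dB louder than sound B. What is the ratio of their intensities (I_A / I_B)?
I_A/I_B = 10^(Δβ/10) = 6.31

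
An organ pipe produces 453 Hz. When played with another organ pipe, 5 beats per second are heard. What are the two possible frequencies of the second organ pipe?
f₂ = 453 ± 5 Hz → 458 Hz or 448 Hz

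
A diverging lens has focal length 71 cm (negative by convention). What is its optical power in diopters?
P = 1/f = -1.408 D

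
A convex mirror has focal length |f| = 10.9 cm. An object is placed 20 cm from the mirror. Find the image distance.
f = −10.9 cm (convex); 1/di = 1/f − 1/do → di = -7.055 cm (virtual image, behind mirror)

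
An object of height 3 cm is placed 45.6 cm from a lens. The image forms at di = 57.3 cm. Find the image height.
hi = (-di/do) × ho = -3.77 cm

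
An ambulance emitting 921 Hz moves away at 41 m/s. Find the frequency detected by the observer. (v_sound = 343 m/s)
f_obs = f·v/(v + v_s) = 822.7 Hz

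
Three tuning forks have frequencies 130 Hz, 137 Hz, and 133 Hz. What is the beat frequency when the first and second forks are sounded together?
7 Hz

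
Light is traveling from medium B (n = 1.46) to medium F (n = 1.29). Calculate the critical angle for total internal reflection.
θc = arcsin(n₂/n₁) = 62.08°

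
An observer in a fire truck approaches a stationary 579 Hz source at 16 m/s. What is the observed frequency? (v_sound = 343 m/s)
f_obs = f·(v + v_o)/v = 606 Hz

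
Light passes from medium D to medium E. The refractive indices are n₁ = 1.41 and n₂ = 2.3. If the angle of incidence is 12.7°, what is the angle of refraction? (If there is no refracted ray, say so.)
sin θ₂ = (n₁/n₂)·sin θ₁ = 0.1348 → θ₂ = 7.746°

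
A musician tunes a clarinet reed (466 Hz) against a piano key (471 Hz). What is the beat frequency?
5 Hz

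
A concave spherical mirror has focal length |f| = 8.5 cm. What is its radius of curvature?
R = 2|f| = 17 cm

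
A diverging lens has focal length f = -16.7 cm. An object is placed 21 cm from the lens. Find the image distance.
1/di = 1/f − 1/do → di = -9.302 cm (virtual image)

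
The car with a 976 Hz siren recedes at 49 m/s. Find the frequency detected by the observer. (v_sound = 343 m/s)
f_obs = f·v/(v + v_s) = 854 Hz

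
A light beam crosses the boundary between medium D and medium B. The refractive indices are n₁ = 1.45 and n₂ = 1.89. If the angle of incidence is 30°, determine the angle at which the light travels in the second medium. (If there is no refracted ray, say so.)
sin θ₂ = (n₁/n₂)·sin θ₁ = 0.3836 → θ₂ = 22.56°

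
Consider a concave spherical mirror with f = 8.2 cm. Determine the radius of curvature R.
R = 2|f| = 16.4 cm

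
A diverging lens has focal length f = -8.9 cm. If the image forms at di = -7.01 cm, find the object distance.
1/do = 1/f − 1/di → do = 33.01 cm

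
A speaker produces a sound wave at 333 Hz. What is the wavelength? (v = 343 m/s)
λ = v/f = 1.03 m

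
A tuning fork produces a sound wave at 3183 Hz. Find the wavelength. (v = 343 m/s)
λ = v/f = 0.1078 m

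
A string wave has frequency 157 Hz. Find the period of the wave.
T = 1/f = 0.006369 s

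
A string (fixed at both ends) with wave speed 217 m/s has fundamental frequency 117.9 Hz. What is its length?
L = v/(2f₁) = 0.9203 m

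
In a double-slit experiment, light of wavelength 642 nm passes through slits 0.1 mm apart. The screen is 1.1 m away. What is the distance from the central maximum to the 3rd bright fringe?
y = mλL/d = 21.19 mm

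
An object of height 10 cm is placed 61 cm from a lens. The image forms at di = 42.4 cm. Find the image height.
hi = (-di/do) × ho = -6.951 cm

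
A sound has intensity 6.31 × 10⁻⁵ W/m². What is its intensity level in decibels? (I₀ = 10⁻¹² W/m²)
β = 10·log₁₀(I/I₀) = 78 dB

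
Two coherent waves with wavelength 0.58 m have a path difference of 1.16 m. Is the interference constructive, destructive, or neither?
constructive — path difference = 2λ, a whole number of wavelengths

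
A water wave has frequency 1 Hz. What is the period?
T = 1/f = 1 s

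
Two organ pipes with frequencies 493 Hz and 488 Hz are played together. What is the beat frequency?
5 Hz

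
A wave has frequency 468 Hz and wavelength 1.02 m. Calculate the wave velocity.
v = fλ = 477.4 m/s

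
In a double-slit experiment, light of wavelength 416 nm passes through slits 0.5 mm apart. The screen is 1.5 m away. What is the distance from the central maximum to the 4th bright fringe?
y = mλL/d = 4.992 mm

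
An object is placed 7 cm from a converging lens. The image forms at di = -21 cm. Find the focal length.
1/f = 1/do + 1/di → f = 10.5 cm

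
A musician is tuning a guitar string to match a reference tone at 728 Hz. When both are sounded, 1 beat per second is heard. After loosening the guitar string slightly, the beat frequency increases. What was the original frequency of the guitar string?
727 Hz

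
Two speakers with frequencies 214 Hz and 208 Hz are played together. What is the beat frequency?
6 Hz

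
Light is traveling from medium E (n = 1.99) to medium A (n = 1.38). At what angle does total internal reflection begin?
θc = arcsin(n₂/n₁) = 43.91°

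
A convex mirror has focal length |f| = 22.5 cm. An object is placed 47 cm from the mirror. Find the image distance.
f = −22.5 cm (convex); 1/di = 1/f − 1/do → di = -15.22 cm (virtual image, behind mirror)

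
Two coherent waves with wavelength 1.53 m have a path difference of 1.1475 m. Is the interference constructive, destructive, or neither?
neither (partial) — path difference = 0.75λ, neither a whole number of wavelengths nor an odd multiple of λ/2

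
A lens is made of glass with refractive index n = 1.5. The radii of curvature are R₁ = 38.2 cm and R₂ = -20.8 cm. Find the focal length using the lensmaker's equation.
1/f = (n − 1)(1/R₁ − 1/R₂) → f = 26.93 cm (converging lens)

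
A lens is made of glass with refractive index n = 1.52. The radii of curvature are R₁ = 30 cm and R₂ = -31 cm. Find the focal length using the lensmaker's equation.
1/f = (n − 1)(1/R₁ − 1/R₂) → f = 29.32 cm (converging lens)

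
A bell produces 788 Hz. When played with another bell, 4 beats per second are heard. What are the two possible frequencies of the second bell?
f₂ = 788 ± 4 Hz → 792 Hz or 784 Hz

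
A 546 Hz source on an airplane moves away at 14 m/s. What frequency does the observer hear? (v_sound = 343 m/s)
f_obs = f·v/(v + v_s) = 524.6 Hz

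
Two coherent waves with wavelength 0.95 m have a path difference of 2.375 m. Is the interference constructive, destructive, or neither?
destructive — path difference = 2.5λ, an odd multiple of λ/2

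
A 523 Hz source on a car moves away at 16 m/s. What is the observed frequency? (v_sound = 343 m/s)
f_obs = f·v/(v + v_s) = 499.7 Hz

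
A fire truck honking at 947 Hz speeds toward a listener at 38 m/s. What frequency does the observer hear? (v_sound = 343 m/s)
f_obs = f·v/(v − v_s) = 1065 Hz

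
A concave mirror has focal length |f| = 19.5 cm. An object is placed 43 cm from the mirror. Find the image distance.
f = +19.5 cm (concave); 1/di = 1/f − 1/do → di = 35.68 cm (real image, in front of mirror)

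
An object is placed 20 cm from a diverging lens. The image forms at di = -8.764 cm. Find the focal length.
1/f = 1/do + 1/di → f = -15.6 cm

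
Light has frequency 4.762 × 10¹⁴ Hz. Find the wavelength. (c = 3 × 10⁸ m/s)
λ = c/f = 630 nm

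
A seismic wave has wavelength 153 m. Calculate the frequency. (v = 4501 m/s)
f = v/λ = 29.42 Hz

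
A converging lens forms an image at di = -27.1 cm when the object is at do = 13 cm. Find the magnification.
M = −di/do = 2.085 (upright image)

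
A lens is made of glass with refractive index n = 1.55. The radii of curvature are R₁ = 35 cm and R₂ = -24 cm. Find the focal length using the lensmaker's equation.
1/f = (n − 1)(1/R₁ − 1/R₂) → f = 25.89 cm (converging lens)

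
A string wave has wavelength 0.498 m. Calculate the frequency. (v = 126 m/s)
f = v/λ = 253 Hz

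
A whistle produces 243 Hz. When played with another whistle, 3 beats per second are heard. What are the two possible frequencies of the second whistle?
f₂ = 243 ± 3 Hz → 246 Hz or 240 Hz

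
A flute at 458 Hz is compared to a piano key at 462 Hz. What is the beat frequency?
4 Hz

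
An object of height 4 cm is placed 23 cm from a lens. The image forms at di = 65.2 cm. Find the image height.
hi = (-di/do) × ho = -11.34 cm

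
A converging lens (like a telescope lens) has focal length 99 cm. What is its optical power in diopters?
P = 1/f = 1.01 D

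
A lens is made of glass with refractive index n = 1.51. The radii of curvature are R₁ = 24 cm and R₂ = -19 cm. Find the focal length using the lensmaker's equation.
1/f = (n − 1)(1/R₁ − 1/R₂) → f = 20.79 cm (converging lens)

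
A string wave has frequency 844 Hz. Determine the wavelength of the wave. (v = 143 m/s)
λ = v/f = 0.1694 m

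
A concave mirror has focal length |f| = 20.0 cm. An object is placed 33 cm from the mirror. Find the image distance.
f = +20.0 cm (concave); 1/di = 1/f − 1/do → di = 50.77 cm (real image, in front of mirror)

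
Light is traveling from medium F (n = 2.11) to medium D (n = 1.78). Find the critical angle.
θc = arcsin(n₂/n₁) = 57.52°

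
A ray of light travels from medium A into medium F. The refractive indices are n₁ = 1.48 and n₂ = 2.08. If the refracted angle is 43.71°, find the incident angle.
sin θ₁ = (n₂/n₁)·sin θ₂ → θ₁ = 76.2°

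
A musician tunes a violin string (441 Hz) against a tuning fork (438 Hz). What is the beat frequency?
3 Hz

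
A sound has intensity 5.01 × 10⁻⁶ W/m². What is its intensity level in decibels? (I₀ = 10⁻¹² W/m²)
β = 10·log₁₀(I/I₀) = 67 dB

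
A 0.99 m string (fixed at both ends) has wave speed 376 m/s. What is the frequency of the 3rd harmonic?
fₙ = nv/(2L) = 569.7 Hz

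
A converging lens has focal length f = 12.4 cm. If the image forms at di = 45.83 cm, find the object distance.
1/do = 1/f − 1/di → do = 17 cm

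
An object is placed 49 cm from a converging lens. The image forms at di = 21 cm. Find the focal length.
1/f = 1/do + 1/di → f = 14.7 cm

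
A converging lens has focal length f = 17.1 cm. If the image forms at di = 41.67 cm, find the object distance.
1/do = 1/f − 1/di → do = 29 cm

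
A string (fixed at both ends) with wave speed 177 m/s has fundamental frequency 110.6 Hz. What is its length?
L = v/(2f₁) = 0.8002 m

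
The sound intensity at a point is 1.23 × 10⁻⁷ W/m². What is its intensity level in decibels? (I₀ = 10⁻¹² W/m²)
β = 10·log₁₀(I/I₀) = 50.9 dB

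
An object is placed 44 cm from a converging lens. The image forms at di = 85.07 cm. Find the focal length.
1/f = 1/do + 1/di → f = 29 cm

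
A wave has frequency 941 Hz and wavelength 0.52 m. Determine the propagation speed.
v = fλ = 489.3 m/s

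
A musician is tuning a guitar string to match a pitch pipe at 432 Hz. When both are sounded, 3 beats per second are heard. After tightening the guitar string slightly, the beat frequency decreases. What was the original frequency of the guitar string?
429 Hz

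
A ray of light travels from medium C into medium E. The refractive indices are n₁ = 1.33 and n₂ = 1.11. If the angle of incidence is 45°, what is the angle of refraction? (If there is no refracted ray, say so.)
sin θ₂ = (n₁/n₂)·sin θ₁ = 0.8473 → θ₂ = 57.91°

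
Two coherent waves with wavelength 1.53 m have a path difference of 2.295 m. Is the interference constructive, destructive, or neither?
destructive — path difference = 1.5λ, an odd multiple of λ/2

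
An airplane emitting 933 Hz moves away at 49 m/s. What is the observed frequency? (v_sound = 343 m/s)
f_obs = f·v/(v + v_s) = 816.4 Hz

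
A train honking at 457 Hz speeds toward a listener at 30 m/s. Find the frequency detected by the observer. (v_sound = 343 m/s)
f_obs = f·v/(v − v_s) = 500.8 Hz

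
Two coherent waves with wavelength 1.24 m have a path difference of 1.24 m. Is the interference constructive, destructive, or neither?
constructive — path difference = 1λ, a whole number of wavelengths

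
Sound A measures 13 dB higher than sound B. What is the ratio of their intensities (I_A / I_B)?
I_A/I_B = 10^(Δβ/10) = 19.95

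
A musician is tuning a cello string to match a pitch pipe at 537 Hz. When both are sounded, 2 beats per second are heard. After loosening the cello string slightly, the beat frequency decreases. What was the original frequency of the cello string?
539 Hz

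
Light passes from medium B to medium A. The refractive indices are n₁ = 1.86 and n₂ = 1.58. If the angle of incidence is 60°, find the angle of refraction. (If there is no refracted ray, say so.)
sin θ₂ = (n₁/n₂)·sin θ₁ = 1.019 > 1, so there is no refracted ray — the light undergoes total internal reflection.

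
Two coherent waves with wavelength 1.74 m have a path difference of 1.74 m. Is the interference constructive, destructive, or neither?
constructive — path difference = 1λ, a whole number of wavelengths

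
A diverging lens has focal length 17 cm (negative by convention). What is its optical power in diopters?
P = 1/f = -5.882 D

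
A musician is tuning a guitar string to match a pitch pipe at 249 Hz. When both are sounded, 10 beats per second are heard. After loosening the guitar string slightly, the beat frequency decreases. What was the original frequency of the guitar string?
259 Hz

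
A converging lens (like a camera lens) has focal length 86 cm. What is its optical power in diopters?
P = 1/f = 1.163 D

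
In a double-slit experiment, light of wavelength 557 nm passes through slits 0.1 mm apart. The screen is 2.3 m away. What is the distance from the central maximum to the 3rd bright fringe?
y = mλL/d = 38.43 mm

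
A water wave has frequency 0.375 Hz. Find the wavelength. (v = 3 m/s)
λ = v/f = 8 m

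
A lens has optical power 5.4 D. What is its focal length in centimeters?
f = 1/P = 18.52 cm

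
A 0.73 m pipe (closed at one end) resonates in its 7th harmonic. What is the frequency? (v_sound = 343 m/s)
fₙ = nv/(4L) = 822.3 Hz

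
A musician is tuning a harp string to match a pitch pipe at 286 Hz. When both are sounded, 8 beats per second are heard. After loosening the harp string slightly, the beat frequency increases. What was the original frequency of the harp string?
278 Hz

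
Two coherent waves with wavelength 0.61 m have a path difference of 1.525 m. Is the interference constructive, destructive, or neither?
destructive — path difference = 2.5λ, an odd multiple of λ/2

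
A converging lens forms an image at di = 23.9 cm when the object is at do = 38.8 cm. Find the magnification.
M = −di/do = -0.616 (inverted image)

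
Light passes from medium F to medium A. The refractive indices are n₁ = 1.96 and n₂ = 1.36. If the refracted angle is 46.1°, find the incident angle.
sin θ₁ = (n₂/n₁)·sin θ₂ → θ₁ = 30°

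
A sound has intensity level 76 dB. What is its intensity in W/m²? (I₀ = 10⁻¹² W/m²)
I = I₀·10^(β/10) = 3.98 × 10⁻⁵ W/m²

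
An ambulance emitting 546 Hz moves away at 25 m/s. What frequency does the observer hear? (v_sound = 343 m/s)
f_obs = f·v/(v + v_s) = 508.9 Hz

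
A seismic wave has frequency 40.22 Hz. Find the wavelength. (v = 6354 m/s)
λ = v/f = 158 m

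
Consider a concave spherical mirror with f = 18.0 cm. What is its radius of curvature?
R = 2|f| = 36 cm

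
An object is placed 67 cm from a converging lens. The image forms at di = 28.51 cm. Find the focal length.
1/f = 1/do + 1/di → f = 20 cm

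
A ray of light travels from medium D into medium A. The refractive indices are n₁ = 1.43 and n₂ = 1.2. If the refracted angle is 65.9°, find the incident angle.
sin θ₁ = (n₂/n₁)·sin θ₂ → θ₁ = 50°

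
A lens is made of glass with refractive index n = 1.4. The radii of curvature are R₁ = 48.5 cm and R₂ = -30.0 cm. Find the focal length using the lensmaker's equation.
1/f = (n − 1)(1/R₁ − 1/R₂) → f = 46.34 cm (converging lens)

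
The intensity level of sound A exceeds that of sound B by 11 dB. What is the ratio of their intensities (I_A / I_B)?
I_A/I_B = 10^(Δβ/10) = 12.59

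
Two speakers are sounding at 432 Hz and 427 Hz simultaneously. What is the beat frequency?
5 Hz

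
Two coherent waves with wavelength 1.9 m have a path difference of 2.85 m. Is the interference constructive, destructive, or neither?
destructive — path difference = 1.5λ, an odd multiple of λ/2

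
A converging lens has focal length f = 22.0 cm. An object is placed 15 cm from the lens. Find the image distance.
1/di = 1/f − 1/do → di = -47.14 cm (virtual image)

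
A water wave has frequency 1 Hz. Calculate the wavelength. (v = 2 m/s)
λ = v/f = 2 m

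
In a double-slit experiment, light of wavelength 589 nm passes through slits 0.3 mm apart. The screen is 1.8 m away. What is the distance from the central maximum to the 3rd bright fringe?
y = mλL/d = 10.6 mm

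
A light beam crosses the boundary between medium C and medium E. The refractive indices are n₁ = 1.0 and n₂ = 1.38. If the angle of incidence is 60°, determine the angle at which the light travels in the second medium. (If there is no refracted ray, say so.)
sin θ₂ = (n₁/n₂)·sin θ₁ = 0.6276 → θ₂ = 38.87°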